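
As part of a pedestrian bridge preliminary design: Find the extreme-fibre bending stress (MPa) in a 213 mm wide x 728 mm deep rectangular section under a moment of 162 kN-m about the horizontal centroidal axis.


I = b * h^3 / 12 = 213 * 728^3 / 12 = 6848453248.0 mm^4
y = h / 2 = 728 / 2 = 364.0 mm
M = 162 kN-m = 162000000.0 N-mm
sigma = M * y / I = 162000000.0 * 364.0 / 6848453248.0
= 8.61 MPa

8.61 MPa


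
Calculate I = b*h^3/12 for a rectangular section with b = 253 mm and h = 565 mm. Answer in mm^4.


I = b * h^3 / 12
= 253 * 565^3 / 12
= 253 * 180362125 / 12
= 3802634802.08 mm^4

3802634802.08 mm^4


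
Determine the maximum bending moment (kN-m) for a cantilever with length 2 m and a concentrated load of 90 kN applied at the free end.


For a cantilever with a point load at the free end:
M_max = P * L = 90 * 2 = 180 kN-m

180 kN-m


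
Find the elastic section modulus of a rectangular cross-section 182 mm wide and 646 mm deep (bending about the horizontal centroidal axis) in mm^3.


S = b * h^2 / 6
= 182 * 646^2 / 6
= 182 * 417316 / 6
= 12658585.33 mm^3

12658585.33 mm^3


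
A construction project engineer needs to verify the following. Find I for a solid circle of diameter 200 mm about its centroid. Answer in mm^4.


r = d / 2 = 200 / 2 = 100.0 mm
I = pi * r^4 / 4 = pi * 100.0^4 / 4
= 78539816.34 mm^4

78539816.34 mm^4


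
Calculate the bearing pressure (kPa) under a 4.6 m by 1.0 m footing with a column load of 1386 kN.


A = 4.6 * 1.0 = 4.6 m^2
q = P / A = 1386 / 4.6
= 301.3043 kPa

301.3043 kPa


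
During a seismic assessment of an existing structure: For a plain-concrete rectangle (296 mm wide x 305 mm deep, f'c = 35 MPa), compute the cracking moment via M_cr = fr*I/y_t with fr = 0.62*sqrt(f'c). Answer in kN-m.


fr = 0.62 * sqrt(35) = 0.62 * 5.9161 = 3.668 MPa
I = 296 * 305^3 / 12 = 699858083.33 mm^4
y_t = 152.5 mm
M_cr = fr * I / y_t = 3.668 * 699858083.33 / 152.5 N-mm
= 16.8332 kN-m

16.8332 kN-m


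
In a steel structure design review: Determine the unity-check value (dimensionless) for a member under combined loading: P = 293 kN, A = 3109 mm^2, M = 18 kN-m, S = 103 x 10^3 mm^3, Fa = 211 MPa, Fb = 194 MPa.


f_a = P / A = 293000.0 / 3109 = 94.2425 MPa
f_b = M / S = 18000000.0 / 103000.0 = 174.7573 MPa
Ratio = f_a / Fa + f_b / Fb
= 94.2425 / 211 + 174.7573 / 194
= 1.3475 (dimensionless)

1.3475 (dimensionless)


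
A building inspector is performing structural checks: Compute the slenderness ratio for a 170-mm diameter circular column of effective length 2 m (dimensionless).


Radius of gyration r = d / 4 = 170 / 4 = 42.5 mm
L_eff = 2000.0 mm
Slenderness ratio = L / r = 2000.0 / 42.5 = 47.06 (dimensionless)

47.06 (dimensionless)


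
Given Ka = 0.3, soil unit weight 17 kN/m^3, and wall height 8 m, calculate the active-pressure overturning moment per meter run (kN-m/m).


Pa = 0.5 * Ka * gamma * H^2
= 0.5 * 0.3 * 17 * 8^2
= 163.2 kN/m
Arm = H / 3 = 8 / 3 = 2.6667 m
Mo = Pa * arm = Pa * H / 3 = 163.2 * 8 / 3 = 435.2 kN-m/m

435.2 kN-m/m


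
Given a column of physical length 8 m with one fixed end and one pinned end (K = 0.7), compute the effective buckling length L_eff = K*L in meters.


L_eff = K * L
= 0.7 * 8
= 5.6 m

5.6 m


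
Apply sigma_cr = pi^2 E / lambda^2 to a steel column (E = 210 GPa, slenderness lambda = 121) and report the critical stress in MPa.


sigma_cr = pi^2 * E / lambda^2
= 9.8696 * 210000.0 / 121^2
= 9.8696 * 210000.0 / 14641
= 141.5625 MPa

141.5625 MPa


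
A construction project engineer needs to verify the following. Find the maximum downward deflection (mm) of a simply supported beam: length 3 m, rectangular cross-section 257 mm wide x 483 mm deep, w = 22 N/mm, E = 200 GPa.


I = 257 * 483^3 / 12 = 2413199738.25 mm^4
L = 3000.0 mm, w = 22 N/mm, E = 200000.0 MPa
delta = 5 * w * L^4 / (384 * E * I)
= 5 * 22 * 3000.0^4 / (384 * 200000.0 * 2413199738.25)
= 0.0481 mm

0.0481 mm


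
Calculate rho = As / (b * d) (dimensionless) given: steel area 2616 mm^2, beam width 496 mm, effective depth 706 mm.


rho = As / (b * d)
= 2616 / (496 * 706)
= 2616 / 350176
= 0.007471 (dimensionless)

0.007471 (dimensionless)


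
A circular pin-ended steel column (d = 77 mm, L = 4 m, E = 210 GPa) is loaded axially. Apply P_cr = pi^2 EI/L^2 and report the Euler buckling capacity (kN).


I = pi * d^4 / 64 = 1725570.86 mm^4
L = 4000.0 mm
P_cr = pi^2 * E * I / L^2
= 9.8696 * 210000.0 * 1725570.86 / 4000.0^2
= 223527.96 N = 223.528 kN

223.528 kN


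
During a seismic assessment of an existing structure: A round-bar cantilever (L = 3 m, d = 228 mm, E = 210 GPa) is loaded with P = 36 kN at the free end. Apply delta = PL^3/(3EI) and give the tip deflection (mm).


I = pi * d^4 / 64 = pi * 228^4 / 64 = 132650620.77 mm^4
L = 3000.0 mm, P = 36000.0 N, E = 210000.0 MPa
delta = P * L^3 / (3 * E * I)
= 36000.0 * 3000.0^3 / (3 * 210000.0 * 132650620.77)
= 11.631 mm

11.631 mm


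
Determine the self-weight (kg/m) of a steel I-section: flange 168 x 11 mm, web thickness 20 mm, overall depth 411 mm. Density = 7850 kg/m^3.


A_flanges = 2 * 168 * 11 = 3696 mm^2
A_web = (411 - 2 * 11) * 20 = 7780 mm^2
A_total = 3696 + 7780 = 11476 mm^2 = 0.011476 m^2
Weight = rho * A = 7850 * 0.011476 = 90.0866 kg/m

90.0866 kg/m


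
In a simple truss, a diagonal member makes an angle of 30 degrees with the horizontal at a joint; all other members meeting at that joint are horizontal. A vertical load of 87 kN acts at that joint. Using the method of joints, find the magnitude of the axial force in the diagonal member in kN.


At the joint, only the diagonal has a vertical component, so vertical equilibrium gives:
F * sin(30) = 87
F = 87 / sin(30)
= 87 / 0.5
= 174.0 kN

174.0 kN


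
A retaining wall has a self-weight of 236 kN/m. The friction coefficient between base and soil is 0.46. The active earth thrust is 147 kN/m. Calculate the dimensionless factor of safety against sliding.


Resisting force = mu * W = 0.46 * 236 = 108.56 kN/m
FOS = Resisting / Driving = 108.56 / 147
= 0.7385 (dimensionless)

0.7385 (dimensionless)


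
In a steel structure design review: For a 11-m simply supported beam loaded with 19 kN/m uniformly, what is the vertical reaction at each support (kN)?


Total load = w * L = 19 * 11 = 209 kN
By symmetry, each reaction R = total / 2 = 209 / 2 = 104.5 kN

104.5 kN


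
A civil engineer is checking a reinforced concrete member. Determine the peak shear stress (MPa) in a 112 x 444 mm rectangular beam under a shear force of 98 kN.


A = b * h = 112 * 444 = 49728 mm^2
V = 98 kN = 98000.0 N
tau_max = 1.5 * V / A = 1.5 * 98000.0 / 49728
= 2.9561 MPa

2.9561 MPa


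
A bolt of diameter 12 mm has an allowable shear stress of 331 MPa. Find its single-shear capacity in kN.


A = pi * d^2 / 4 = pi * 12^2 / 4 = 113.0973 mm^2
V = f_v * A / 1000 = 331 * 113.0973 / 1000
= 37.4352 kN

37.4352 kN


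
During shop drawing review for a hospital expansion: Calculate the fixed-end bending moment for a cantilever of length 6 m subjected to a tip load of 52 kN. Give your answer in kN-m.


For a cantilever with a point load at the free end:
M_max = P * L = 52 * 6 = 312 kN-m

312 kN-m


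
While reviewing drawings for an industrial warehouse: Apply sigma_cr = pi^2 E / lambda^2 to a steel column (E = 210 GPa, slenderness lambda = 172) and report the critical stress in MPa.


sigma_cr = pi^2 * E / lambda^2
= 9.8696 * 210000.0 / 172^2
= 9.8696 * 210000.0 / 29584
= 70.0587 MPa

70.0587 MPa


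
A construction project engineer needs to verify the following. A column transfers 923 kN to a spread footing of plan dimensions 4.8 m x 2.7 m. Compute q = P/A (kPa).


A = 4.8 * 2.7 = 12.96 m^2
q = P / A = 923 / 12.96
= 71.2191 kPa

71.2191 kPa


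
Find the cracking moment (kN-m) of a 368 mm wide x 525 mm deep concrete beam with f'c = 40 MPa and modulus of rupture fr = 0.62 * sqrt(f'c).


fr = 0.62 * sqrt(40) = 0.62 * 6.3246 = 3.9212 MPa
I = 368 * 525^3 / 12 = 4437562500.0 mm^4
y_t = 262.5 mm
M_cr = fr * I / y_t = 3.9212 * 4437562500.0 / 262.5 N-mm
= 66.2883 kN-m

66.2883 kN-m


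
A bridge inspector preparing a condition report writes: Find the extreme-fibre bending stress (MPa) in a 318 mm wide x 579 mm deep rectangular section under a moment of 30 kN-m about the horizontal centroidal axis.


I = b * h^3 / 12 = 318 * 579^3 / 12 = 5143770283.5 mm^4
y = h / 2 = 579 / 2 = 289.5 mm
M = 30 kN-m = 30000000.0 N-mm
sigma = M * y / I = 30000000.0 * 289.5 / 5143770283.5
= 1.69 MPa

1.69 MPa


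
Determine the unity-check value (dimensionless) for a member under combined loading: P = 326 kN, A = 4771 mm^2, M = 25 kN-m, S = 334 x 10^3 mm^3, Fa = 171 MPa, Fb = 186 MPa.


f_a = P / A = 326000.0 / 4771 = 68.3295 MPa
f_b = M / S = 25000000.0 / 334000.0 = 74.8503 MPa
Ratio = f_a / Fa + f_b / Fb
= 68.3295 / 171 + 74.8503 / 186
= 0.802 (dimensionless)

0.802 (dimensionless)


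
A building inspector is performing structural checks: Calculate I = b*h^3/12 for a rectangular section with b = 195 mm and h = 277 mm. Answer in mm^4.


I = b * h^3 / 12
= 195 * 277^3 / 12
= 195 * 21253933 / 12
= 345376411.25 mm^4

345376411.25 mm^4


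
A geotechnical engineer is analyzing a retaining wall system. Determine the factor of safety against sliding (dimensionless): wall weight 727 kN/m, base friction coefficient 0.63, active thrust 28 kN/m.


Resisting force = mu * W = 0.63 * 727 = 458.01 kN/m
FOS = Resisting / Driving = 458.01 / 28
= 16.3575 (dimensionless)

16.3575 (dimensionless)


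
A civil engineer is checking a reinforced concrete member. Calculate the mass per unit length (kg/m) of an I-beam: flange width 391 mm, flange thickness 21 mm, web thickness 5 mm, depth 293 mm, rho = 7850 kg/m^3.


A_flanges = 2 * 391 * 21 = 16422 mm^2
A_web = (293 - 2 * 21) * 5 = 1255 mm^2
A_total = 16422 + 1255 = 17677 mm^2 = 0.017677 m^2
Weight = rho * A = 7850 * 0.017677 = 138.7645 kg/m

138.7645 kg/m


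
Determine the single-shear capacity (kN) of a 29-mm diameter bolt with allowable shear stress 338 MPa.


A = pi * d^2 / 4 = pi * 29^2 / 4 = 660.5199 mm^2
V = f_v * A / 1000 = 338 * 660.5199 / 1000
= 223.2557 kN

223.2557 kN


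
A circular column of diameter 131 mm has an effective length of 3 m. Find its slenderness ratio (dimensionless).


Radius of gyration r = d / 4 = 131 / 4 = 32.75 mm
L_eff = 3000.0 mm
Slenderness ratio = L / r = 3000.0 / 32.75 = 91.6 (dimensionless)

91.6 (dimensionless)


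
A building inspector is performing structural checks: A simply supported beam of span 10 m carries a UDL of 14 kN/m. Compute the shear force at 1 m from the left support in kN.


R_A = w * L / 2 = 14 * 10 / 2 = 70.0 kN
V(x) = R_A - w * x = 70.0 - 14 * 1
= 56.0 kN

56.0 kN


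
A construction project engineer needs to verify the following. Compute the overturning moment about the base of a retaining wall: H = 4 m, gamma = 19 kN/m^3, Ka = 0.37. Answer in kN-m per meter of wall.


Pa = 0.5 * Ka * gamma * H^2
= 0.5 * 0.37 * 19 * 4^2
= 56.24 kN/m
Arm = H / 3 = 4 / 3 = 1.3333 m
Mo = Pa * arm = Pa * H / 3 = 56.24 * 4 / 3 = 74.9867 kN-m/m

74.9867 kN-m/m


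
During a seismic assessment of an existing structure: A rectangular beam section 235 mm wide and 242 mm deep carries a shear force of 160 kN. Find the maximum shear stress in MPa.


A = b * h = 235 * 242 = 56870 mm^2
V = 160 kN = 160000.0 N
tau_max = 1.5 * V / A = 1.5 * 160000.0 / 56870
= 4.2202 MPa

4.2202 MPa


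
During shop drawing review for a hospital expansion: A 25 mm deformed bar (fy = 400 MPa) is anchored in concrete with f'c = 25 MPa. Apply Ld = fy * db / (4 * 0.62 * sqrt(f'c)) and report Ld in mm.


Ld = (fy * db) / (4 * 0.62 * sqrt(f'c))
= (400 * 25) / (4 * 0.62 * sqrt(25))
= 10000 / 12.4
= 806.45 mm

806.45 mm


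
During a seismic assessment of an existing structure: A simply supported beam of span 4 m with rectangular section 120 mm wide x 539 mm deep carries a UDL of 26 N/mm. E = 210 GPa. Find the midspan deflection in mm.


I = 120 * 539^3 / 12 = 1565908190.0 mm^4
L = 4000.0 mm, w = 26 N/mm, E = 210000.0 MPa
delta = 5 * w * L^4 / (384 * E * I)
= 5 * 26 * 4000.0^4 / (384 * 210000.0 * 1565908190.0)
= 0.2636 mm

0.2636 mm


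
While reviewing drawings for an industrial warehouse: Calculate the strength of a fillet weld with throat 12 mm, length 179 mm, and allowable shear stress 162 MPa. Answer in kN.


Strength = throat * length * allowable stress
= 12 * 179 * 162 N
= 347976 N
= 347.98 kN

347.98 kN


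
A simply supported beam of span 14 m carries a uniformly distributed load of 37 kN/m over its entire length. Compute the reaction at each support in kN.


Total load = w * L = 37 * 14 = 518 kN
By symmetry, each reaction R = total / 2 = 518 / 2 = 259.0 kN

259.0 kN


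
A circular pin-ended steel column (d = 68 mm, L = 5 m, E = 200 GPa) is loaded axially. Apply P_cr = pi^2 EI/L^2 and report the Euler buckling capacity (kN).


I = pi * d^4 / 64 = 1049555.84 mm^4
L = 5000.0 mm
P_cr = pi^2 * E * I / L^2
= 9.8696 * 200000.0 * 1049555.84 / 5000.0^2
= 82869.61 N = 82.8696 kN

82.8696 kN


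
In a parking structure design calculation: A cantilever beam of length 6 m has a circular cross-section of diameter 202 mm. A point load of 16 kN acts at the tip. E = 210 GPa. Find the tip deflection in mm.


I = pi * d^4 / 64 = pi * 202^4 / 64 = 81728847.83 mm^4
L = 6000.0 mm, P = 16000.0 N, E = 210000.0 MPa
delta = P * L^3 / (3 * E * I)
= 16000.0 * 6000.0^3 / (3 * 210000.0 * 81728847.83)
= 67.1209 mm

67.1209 mm


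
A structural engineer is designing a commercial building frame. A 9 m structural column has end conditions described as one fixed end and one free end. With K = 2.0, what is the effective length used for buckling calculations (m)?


L_eff = K * L
= 2.0 * 9
= 18.0 m

18.0 m


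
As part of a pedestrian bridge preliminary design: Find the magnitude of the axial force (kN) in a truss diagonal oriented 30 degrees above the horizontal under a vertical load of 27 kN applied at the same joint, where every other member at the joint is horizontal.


At the joint, only the diagonal has a vertical component, so vertical equilibrium gives:
F * sin(30) = 27
F = 27 / sin(30)
= 27 / 0.5
= 54.0 kN

54.0 kN


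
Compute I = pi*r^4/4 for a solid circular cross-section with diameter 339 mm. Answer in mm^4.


r = d / 2 = 339 / 2 = 169.5 mm
I = pi * r^4 / 4 = pi * 169.5^4 / 4
= 648289058.0 mm^4

648289058.0 mm^4


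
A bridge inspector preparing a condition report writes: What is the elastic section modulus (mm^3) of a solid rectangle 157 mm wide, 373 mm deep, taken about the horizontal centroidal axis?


S = b * h^2 / 6
= 157 * 373^2 / 6
= 157 * 139129 / 6
= 3640542.17 mm^3

3640542.17 mm^3


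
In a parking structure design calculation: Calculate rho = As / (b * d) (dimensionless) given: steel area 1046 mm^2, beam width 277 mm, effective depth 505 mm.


rho = As / (b * d)
= 1046 / (277 * 505)
= 1046 / 139885
= 0.007478 (dimensionless)

0.007478 (dimensionless)


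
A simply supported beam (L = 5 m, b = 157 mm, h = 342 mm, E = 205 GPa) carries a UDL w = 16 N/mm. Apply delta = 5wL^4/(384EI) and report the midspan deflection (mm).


I = 157 * 342^3 / 12 = 523355418.0 mm^4
L = 5000.0 mm, w = 16 N/mm, E = 205000.0 MPa
delta = 5 * w * L^4 / (384 * E * I)
= 5 * 16 * 5000.0^4 / (384 * 205000.0 * 523355418.0)
= 1.2136 mm

1.2136 mm


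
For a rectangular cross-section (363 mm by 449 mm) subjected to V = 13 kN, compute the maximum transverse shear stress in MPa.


A = b * h = 363 * 449 = 162987 mm^2
V = 13 kN = 13000.0 N
tau_max = 1.5 * V / A = 1.5 * 13000.0 / 162987
= 0.1196 MPa

0.1196 MPa


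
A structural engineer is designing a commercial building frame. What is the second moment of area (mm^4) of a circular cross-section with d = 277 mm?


r = d / 2 = 277 / 2 = 138.5 mm
I = pi * r^4 / 4 = pi * 138.5^4 / 4
= 288994099.02 mm^4

288994099.02 mm^4


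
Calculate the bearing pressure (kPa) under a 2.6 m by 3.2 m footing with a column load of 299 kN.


A = 2.6 * 3.2 = 8.32 m^2
q = P / A = 299 / 8.32
= 35.9375 kPa

35.9375 kPa


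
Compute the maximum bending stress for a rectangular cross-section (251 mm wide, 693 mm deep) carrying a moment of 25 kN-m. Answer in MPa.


I = b * h^3 / 12 = 251 * 693^3 / 12 = 6961329317.25 mm^4
y = h / 2 = 693 / 2 = 346.5 mm
M = 25 kN-m = 25000000.0 N-mm
sigma = M * y / I = 25000000.0 * 346.5 / 6961329317.25
= 1.24 MPa

1.24 MPa


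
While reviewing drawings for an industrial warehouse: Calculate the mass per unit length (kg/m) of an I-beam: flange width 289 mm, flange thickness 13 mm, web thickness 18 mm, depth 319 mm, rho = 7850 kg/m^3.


A_flanges = 2 * 289 * 13 = 7514 mm^2
A_web = (319 - 2 * 13) * 18 = 5274 mm^2
A_total = 7514 + 5274 = 12788 mm^2 = 0.012788 m^2
Weight = rho * A = 7850 * 0.012788 = 100.3858 kg/m

100.3858 kg/m


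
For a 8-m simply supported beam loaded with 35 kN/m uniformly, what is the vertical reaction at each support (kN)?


Total load = w * L = 35 * 8 = 280 kN
By symmetry, each reaction R = total / 2 = 280 / 2 = 140.0 kN

140.0 kN


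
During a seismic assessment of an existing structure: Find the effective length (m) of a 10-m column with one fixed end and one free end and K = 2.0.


L_eff = K * L
= 2.0 * 10
= 20.0 m

20.0 m


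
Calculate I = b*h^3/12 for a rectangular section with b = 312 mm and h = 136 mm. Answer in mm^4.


I = b * h^3 / 12
= 312 * 136^3 / 12
= 312 * 2515456 / 12
= 65401856.0 mm^4

65401856.0 mm^4


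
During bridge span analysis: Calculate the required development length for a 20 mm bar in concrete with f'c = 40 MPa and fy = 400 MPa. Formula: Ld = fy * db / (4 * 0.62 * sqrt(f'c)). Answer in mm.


Ld = (fy * db) / (4 * 0.62 * sqrt(f'c))
= (400 * 20) / (4 * 0.62 * sqrt(40))
= 8000 / 15.6849
= 510.04 mm

510.04 mm


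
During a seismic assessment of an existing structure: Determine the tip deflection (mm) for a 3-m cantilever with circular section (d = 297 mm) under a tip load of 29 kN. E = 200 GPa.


I = pi * d^4 / 64 = pi * 297^4 / 64 = 381940485.65 mm^4
L = 3000.0 mm, P = 29000.0 N, E = 200000.0 MPa
delta = P * L^3 / (3 * E * I)
= 29000.0 * 3000.0^3 / (3 * 200000.0 * 381940485.65)
= 3.4168 mm

3.4168 mm


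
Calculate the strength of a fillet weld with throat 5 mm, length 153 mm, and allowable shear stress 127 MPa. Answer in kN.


Strength = throat * length * allowable stress
= 5 * 153 * 127 N
= 97155 N
= 97.16 kN

97.16 kN


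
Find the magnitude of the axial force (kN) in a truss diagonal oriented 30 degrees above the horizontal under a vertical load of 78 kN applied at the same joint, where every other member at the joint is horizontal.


At the joint, only the diagonal has a vertical component, so vertical equilibrium gives:
F * sin(30) = 78
F = 78 / sin(30)
= 78 / 0.5
= 156.0 kN

156.0 kN


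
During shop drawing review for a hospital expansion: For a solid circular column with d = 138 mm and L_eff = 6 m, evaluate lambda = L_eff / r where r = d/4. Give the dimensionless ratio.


Radius of gyration r = d / 4 = 138 / 4 = 34.5 mm
L_eff = 6000.0 mm
Slenderness ratio = L / r = 6000.0 / 34.5 = 173.91 (dimensionless)

173.91 (dimensionless)


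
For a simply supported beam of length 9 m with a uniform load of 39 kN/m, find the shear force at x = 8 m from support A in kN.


R_A = w * L / 2 = 39 * 9 / 2 = 175.5 kN
V(x) = R_A - w * x = 175.5 - 39 * 8
= -136.5 kN

-136.5 kN


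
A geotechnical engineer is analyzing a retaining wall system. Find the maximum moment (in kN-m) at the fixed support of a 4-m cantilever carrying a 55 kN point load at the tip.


For a cantilever with a point load at the free end:
M_max = P * L = 55 * 4 = 220 kN-m

220 kN-m


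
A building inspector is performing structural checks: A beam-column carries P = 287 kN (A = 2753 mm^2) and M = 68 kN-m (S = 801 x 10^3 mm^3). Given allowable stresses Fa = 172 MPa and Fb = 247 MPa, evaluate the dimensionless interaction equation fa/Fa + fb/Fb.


f_a = P / A = 287000.0 / 2753 = 104.2499 MPa
f_b = M / S = 68000000.0 / 801000.0 = 84.8939 MPa
Ratio = f_a / Fa + f_b / Fb
= 104.2499 / 172 + 84.8939 / 247
= 0.9498 (dimensionless)

0.9498 (dimensionless)


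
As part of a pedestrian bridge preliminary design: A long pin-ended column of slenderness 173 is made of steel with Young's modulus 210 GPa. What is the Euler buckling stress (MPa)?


sigma_cr = pi^2 * E / lambda^2
= 9.8696 * 210000.0 / 173^2
= 9.8696 * 210000.0 / 29929
= 69.2511 MPa

69.2511 MPa


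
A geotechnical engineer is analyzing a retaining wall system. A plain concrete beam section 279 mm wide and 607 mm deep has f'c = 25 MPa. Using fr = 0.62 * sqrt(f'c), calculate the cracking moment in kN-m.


fr = 0.62 * sqrt(25) = 0.62 * 5.0 = 3.1 MPa
I = 279 * 607^3 / 12 = 5199828624.75 mm^4
y_t = 303.5 mm
M_cr = fr * I / y_t = 3.1 * 5199828624.75 / 303.5 N-mm
= 53.1119 kN-m

53.1119 kN-m


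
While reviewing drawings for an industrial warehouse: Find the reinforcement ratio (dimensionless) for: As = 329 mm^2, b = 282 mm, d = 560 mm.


rho = As / (b * d)
= 329 / (282 * 560)
= 329 / 157920
= 0.002083 (dimensionless)

0.002083 (dimensionless)


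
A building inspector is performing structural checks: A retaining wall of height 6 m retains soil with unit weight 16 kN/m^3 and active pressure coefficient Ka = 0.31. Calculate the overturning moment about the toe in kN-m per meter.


Pa = 0.5 * Ka * gamma * H^2
= 0.5 * 0.31 * 16 * 6^2
= 89.28 kN/m
Arm = H / 3 = 6 / 3 = 2.0 m
Mo = Pa * arm = Pa * H / 3 = 89.28 * 6 / 3 = 178.56 kN-m/m

178.56 kN-m/m


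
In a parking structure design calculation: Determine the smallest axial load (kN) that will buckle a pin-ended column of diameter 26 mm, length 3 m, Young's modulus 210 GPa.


I = pi * d^4 / 64 = 22431.76 mm^4
L = 3000.0 mm
P_cr = pi^2 * E * I / L^2
= 9.8696 * 210000.0 * 22431.76 / 3000.0^2
= 5165.83 N = 5.1658 kN

5.1658 kN


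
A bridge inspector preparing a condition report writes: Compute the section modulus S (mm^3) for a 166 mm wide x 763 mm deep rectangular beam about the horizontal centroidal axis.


S = b * h^2 / 6
= 166 * 763^2 / 6
= 166 * 582169 / 6
= 16106675.67 mm^3

16106675.67 mm^3


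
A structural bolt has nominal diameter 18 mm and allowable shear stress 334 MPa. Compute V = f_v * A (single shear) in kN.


A = pi * d^2 / 4 = pi * 18^2 / 4 = 254.469 mm^2
V = f_v * A / 1000 = 334 * 254.469 / 1000
= 84.9926 kN

84.9926 kN


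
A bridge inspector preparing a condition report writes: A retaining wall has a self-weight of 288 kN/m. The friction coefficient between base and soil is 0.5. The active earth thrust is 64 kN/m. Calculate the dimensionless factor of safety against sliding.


Resisting force = mu * W = 0.5 * 288 = 144.0 kN/m
FOS = Resisting / Driving = 144.0 / 64
= 2.25 (dimensionless)

2.25 (dimensionless)


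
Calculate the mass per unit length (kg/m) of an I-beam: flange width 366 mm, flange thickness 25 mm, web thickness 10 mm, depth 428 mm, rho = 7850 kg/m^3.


A_flanges = 2 * 366 * 25 = 18300 mm^2
A_web = (428 - 2 * 25) * 10 = 3780 mm^2
A_total = 18300 + 3780 = 22080 mm^2 = 0.022080 m^2
Weight = rho * A = 7850 * 0.022080 = 173.328 kg/m

173.328 kg/m


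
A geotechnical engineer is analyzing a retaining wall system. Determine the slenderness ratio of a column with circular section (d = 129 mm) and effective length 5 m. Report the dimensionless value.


Radius of gyration r = d / 4 = 129 / 4 = 32.25 mm
L_eff = 5000.0 mm
Slenderness ratio = L / r = 5000.0 / 32.25 = 155.04 (dimensionless)

155.04 (dimensionless)


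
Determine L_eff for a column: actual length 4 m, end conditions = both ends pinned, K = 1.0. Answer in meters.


L_eff = K * L
= 1.0 * 4
= 4.0 m

4.0 m


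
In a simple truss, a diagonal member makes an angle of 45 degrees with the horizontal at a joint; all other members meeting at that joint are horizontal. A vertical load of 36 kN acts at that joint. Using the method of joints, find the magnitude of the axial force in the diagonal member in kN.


At the joint, only the diagonal has a vertical component, so vertical equilibrium gives:
F * sin(45) = 36
F = 36 / sin(45)
= 36 / 0.707107
= 50.91 kN

50.91 kN


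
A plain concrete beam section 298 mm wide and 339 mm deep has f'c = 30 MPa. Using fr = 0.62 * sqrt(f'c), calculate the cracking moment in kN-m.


fr = 0.62 * sqrt(30) = 0.62 * 5.4772 = 3.3959 MPa
I = 298 * 339^3 / 12 = 967462438.5 mm^4
y_t = 169.5 mm
M_cr = fr * I / y_t = 3.3959 * 967462438.5 / 169.5 N-mm
= 19.3828 kN-m

19.3828 kN-m


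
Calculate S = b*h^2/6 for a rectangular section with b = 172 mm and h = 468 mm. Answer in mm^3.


S = b * h^2 / 6
= 172 * 468^2 / 6
= 172 * 219024 / 6
= 6278688.0 mm^3

6278688.0 mm^3


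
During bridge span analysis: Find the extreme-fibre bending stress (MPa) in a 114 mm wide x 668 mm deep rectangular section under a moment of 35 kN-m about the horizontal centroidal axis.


I = b * h^3 / 12 = 114 * 668^3 / 12 = 2831737504.0 mm^4
y = h / 2 = 668 / 2 = 334.0 mm
M = 35 kN-m = 35000000.0 N-mm
sigma = M * y / I = 35000000.0 * 334.0 / 2831737504.0
= 4.13 MPa

4.13 MPa


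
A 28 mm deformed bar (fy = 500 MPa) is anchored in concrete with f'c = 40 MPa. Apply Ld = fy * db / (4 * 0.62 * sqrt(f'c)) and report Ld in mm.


Ld = (fy * db) / (4 * 0.62 * sqrt(f'c))
= (500 * 28) / (4 * 0.62 * sqrt(40))
= 14000 / 15.6849
= 892.58 mm

892.58 mm


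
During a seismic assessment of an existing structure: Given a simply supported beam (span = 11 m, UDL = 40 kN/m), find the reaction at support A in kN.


Total load = w * L = 40 * 11 = 440 kN
By symmetry, each reaction R = total / 2 = 440 / 2 = 220.0 kN

220.0 kN


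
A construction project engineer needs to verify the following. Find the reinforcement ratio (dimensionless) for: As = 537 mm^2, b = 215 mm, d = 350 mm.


rho = As / (b * d)
= 537 / (215 * 350)
= 537 / 75250
= 0.007136 (dimensionless)

0.007136 (dimensionless)


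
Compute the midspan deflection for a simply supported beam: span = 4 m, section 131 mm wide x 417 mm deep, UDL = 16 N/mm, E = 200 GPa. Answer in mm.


I = 131 * 417^3 / 12 = 791586200.25 mm^4
L = 4000.0 mm, w = 16 N/mm, E = 200000.0 MPa
delta = 5 * w * L^4 / (384 * E * I)
= 5 * 16 * 4000.0^4 / (384 * 200000.0 * 791586200.25)
= 0.3369 mm

0.3369 mm


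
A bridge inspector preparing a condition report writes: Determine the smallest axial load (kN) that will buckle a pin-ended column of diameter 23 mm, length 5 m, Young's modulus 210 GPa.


I = pi * d^4 / 64 = 13736.66 mm^4
L = 5000.0 mm
P_cr = pi^2 * E * I / L^2
= 9.8696 * 210000.0 * 13736.66 / 5000.0^2
= 1138.83 N = 1.1388 kN

1.1388 kN


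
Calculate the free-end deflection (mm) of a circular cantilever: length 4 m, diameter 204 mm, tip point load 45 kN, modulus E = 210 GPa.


I = pi * d^4 / 64 = pi * 204^4 / 64 = 85014023.05 mm^4
L = 4000.0 mm, P = 45000.0 N, E = 210000.0 MPa
delta = P * L^3 / (3 * E * I)
= 45000.0 * 4000.0^3 / (3 * 210000.0 * 85014023.05)
= 53.7726 mm

53.7726 mm


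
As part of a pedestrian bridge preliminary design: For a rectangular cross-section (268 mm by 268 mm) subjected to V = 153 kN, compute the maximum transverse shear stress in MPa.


A = b * h = 268 * 268 = 71824 mm^2
V = 153 kN = 153000.0 N
tau_max = 1.5 * V / A = 1.5 * 153000.0 / 71824
= 3.1953 MPa

3.1953 MPa


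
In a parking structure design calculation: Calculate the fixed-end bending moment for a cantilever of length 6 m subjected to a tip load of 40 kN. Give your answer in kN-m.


For a cantilever with a point load at the free end:
M_max = P * L = 40 * 6 = 240 kN-m

240 kN-m


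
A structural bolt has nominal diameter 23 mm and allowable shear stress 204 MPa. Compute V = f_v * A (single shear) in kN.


A = pi * d^2 / 4 = pi * 23^2 / 4 = 415.4756 mm^2
V = f_v * A / 1000 = 204 * 415.4756 / 1000
= 84.757 kN

84.757 kN


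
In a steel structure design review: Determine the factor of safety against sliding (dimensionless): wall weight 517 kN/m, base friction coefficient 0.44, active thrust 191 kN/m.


Resisting force = mu * W = 0.44 * 517 = 227.48 kN/m
FOS = Resisting / Driving = 227.48 / 191
= 1.191 (dimensionless)

1.191 (dimensionless)


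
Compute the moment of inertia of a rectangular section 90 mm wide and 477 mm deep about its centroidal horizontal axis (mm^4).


I = b * h^3 / 12
= 90 * 477^3 / 12
= 90 * 108531333 / 12
= 813984997.5 mm^4

813984997.5 mm^4


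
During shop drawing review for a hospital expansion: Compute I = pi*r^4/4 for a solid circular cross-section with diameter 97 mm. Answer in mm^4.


r = d / 2 = 97 / 2 = 48.5 mm
I = pi * r^4 / 4 = pi * 48.5^4 / 4
= 4345670.92 mm^4

4345670.92 mm^4


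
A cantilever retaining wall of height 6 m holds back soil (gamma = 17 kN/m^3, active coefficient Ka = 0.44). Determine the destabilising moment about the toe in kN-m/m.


Pa = 0.5 * Ka * gamma * H^2
= 0.5 * 0.44 * 17 * 6^2
= 134.64 kN/m
Arm = H / 3 = 6 / 3 = 2.0 m
Mo = Pa * arm = Pa * H / 3 = 134.64 * 6 / 3 = 269.28 kN-m/m

269.28 kN-m/m


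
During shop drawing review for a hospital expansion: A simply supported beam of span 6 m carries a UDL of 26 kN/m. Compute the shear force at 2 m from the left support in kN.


R_A = w * L / 2 = 26 * 6 / 2 = 78.0 kN
V(x) = R_A - w * x = 78.0 - 26 * 2
= 26.0 kN

26.0 kN


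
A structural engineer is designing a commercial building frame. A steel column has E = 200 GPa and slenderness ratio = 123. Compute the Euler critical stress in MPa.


sigma_cr = pi^2 * E / lambda^2
= 9.8696 * 200000.0 / 123^2
= 9.8696 * 200000.0 / 15129
= 130.4727 MPa

130.4727 MPa


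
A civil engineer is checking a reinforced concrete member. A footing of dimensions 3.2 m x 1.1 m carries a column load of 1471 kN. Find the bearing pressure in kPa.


A = 3.2 * 1.1 = 3.52 m^2
q = P / A = 1471 / 3.52
= 417.8977 kPa

417.8977 kPa


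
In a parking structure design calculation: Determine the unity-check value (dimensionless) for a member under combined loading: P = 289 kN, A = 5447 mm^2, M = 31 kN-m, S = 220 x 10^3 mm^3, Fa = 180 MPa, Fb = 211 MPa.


f_a = P / A = 289000.0 / 5447 = 53.0567 MPa
f_b = M / S = 31000000.0 / 220000.0 = 140.9091 MPa
Ratio = f_a / Fa + f_b / Fb
= 53.0567 / 180 + 140.9091 / 211
= 0.9626 (dimensionless)

0.9626 (dimensionless)


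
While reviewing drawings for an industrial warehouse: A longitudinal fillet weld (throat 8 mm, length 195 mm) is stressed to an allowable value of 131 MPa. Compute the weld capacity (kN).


Strength = throat * length * allowable stress
= 8 * 195 * 131 N
= 204360 N
= 204.36 kN

204.36 kN


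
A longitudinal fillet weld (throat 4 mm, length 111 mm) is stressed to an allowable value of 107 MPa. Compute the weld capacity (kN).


Strength = throat * length * allowable stress
= 4 * 111 * 107 N
= 47508 N
= 47.51 kN

47.51 kN


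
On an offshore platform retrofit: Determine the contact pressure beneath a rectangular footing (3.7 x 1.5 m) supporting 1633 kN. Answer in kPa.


A = 3.7 * 1.5 = 5.55 m^2
q = P / A = 1633 / 5.55
= 294.2342 kPa

294.2342 kPa


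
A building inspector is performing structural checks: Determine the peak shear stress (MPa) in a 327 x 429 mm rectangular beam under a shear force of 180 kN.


A = b * h = 327 * 429 = 140283 mm^2
V = 180 kN = 180000.0 N
tau_max = 1.5 * V / A = 1.5 * 180000.0 / 140283
= 1.9247 MPa

1.9247 MPa


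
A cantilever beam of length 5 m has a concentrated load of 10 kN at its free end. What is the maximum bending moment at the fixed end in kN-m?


For a cantilever with a point load at the free end:
M_max = P * L = 10 * 5 = 50 kN-m

50 kN-m


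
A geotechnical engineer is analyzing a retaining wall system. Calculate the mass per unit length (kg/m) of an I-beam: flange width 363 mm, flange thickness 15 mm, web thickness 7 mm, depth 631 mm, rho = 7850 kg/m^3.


A_flanges = 2 * 363 * 15 = 10890 mm^2
A_web = (631 - 2 * 15) * 7 = 4207 mm^2
A_total = 10890 + 4207 = 15097 mm^2 = 0.015097 m^2
Weight = rho * A = 7850 * 0.015097 = 118.5114 kg/m

118.5114 kg/m


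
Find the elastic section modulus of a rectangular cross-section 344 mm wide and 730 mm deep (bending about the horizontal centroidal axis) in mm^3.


S = b * h^2 / 6
= 344 * 730^2 / 6
= 344 * 532900 / 6
= 30552933.33 mm^3

30552933.33 mm^3


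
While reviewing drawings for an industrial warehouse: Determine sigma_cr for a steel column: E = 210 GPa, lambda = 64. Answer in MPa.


sigma_cr = pi^2 * E / lambda^2
= 9.8696 * 210000.0 / 64^2
= 9.8696 * 210000.0 / 4096
= 506.01 MPa

506.01 MPa


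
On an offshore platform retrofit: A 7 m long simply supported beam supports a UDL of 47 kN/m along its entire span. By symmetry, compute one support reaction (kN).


Total load = w * L = 47 * 7 = 329 kN
By symmetry, each reaction R = total / 2 = 329 / 2 = 164.5 kN

164.5 kN


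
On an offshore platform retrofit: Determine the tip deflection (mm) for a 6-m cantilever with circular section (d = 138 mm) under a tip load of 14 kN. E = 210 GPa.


I = pi * d^4 / 64 = pi * 138^4 / 64 = 17802715.2 mm^4
L = 6000.0 mm, P = 14000.0 N, E = 210000.0 MPa
delta = P * L^3 / (3 * E * I)
= 14000.0 * 6000.0^3 / (3 * 210000.0 * 17802715.2)
= 269.6218 mm

269.6218 mm


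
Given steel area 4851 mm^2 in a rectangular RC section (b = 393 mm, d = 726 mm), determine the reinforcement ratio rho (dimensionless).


rho = As / (b * d)
= 4851 / (393 * 726)
= 4851 / 285318
= 0.017002 (dimensionless)

0.017002 (dimensionless)


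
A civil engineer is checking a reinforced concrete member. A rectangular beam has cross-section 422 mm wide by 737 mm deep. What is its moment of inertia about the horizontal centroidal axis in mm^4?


I = b * h^3 / 12
= 422 * 737^3 / 12
= 422 * 400315553 / 12
= 14077763613.83 mm^4

14077763613.83 mm^4


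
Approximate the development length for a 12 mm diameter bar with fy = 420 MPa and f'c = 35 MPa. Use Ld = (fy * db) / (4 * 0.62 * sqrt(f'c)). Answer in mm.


Ld = (fy * db) / (4 * 0.62 * sqrt(f'c))
= (420 * 12) / (4 * 0.62 * sqrt(35))
= 5040 / 14.6719
= 343.51 mm

343.51 mm


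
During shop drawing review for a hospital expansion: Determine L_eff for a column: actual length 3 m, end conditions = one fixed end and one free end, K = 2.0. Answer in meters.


L_eff = K * L
= 2.0 * 3
= 6.0 m

6.0 m


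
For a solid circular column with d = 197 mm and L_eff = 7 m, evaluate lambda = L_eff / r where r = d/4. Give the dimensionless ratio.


Radius of gyration r = d / 4 = 197 / 4 = 49.25 mm
L_eff = 7000.0 mm
Slenderness ratio = L / r = 7000.0 / 49.25 = 142.13 (dimensionless)

142.13 (dimensionless)


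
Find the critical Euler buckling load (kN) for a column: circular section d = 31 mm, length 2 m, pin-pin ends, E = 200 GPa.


I = pi * d^4 / 64 = 45333.23 mm^4
L = 2000.0 mm
P_cr = pi^2 * E * I / L^2
= 9.8696 * 200000.0 * 45333.23 / 2000.0^2
= 22371.05 N = 22.3711 kN

22.3711 kN


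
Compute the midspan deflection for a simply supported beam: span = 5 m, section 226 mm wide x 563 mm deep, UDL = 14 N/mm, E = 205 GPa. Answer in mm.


I = 226 * 563^3 / 12 = 3360875135.17 mm^4
L = 5000.0 mm, w = 14 N/mm, E = 205000.0 MPa
delta = 5 * w * L^4 / (384 * E * I)
= 5 * 14 * 5000.0^4 / (384 * 205000.0 * 3360875135.17)
= 0.1654 mm

0.1654 mm


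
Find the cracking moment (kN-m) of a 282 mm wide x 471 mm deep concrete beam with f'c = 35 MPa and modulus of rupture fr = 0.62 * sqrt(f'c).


fr = 0.62 * sqrt(35) = 0.62 * 5.9161 = 3.668 MPa
I = 282 * 471^3 / 12 = 2455447108.5 mm^4
y_t = 235.5 mm
M_cr = fr * I / y_t = 3.668 * 2455447108.5 / 235.5 N-mm
= 38.2442 kN-m

38.2442 kN-m


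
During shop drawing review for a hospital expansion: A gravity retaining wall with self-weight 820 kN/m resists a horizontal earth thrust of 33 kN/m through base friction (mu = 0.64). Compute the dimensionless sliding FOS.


Resisting force = mu * W = 0.64 * 820 = 524.8 kN/m
FOS = Resisting / Driving = 524.8 / 33
= 15.903 (dimensionless)

15.903 (dimensionless)


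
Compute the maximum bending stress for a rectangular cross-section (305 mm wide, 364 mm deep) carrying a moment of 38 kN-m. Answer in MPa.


I = b * h^3 / 12 = 305 * 364^3 / 12 = 1225808826.67 mm^4
y = h / 2 = 364 / 2 = 182.0 mm
M = 38 kN-m = 38000000.0 N-mm
sigma = M * y / I = 38000000.0 * 182.0 / 1225808826.67
= 5.64 MPa

5.64 MPa


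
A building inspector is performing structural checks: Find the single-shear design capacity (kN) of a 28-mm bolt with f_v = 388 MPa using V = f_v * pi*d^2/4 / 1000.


A = pi * d^2 / 4 = pi * 28^2 / 4 = 615.7522 mm^2
V = f_v * A / 1000 = 388 * 615.7522 / 1000
= 238.9118 kN

238.9118 kN


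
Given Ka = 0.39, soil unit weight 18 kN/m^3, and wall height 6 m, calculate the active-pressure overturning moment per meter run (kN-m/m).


Pa = 0.5 * Ka * gamma * H^2
= 0.5 * 0.39 * 18 * 6^2
= 126.36 kN/m
Arm = H / 3 = 6 / 3 = 2.0 m
Mo = Pa * arm = Pa * H / 3 = 126.36 * 6 / 3 = 252.72 kN-m/m

252.72 kN-m/m


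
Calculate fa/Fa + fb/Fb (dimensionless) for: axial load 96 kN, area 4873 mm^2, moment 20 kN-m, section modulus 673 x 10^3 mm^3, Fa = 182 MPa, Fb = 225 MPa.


f_a = P / A = 96000.0 / 4873 = 19.7004 MPa
f_b = M / S = 20000000.0 / 673000.0 = 29.7177 MPa
Ratio = f_a / Fa + f_b / Fb
= 19.7004 / 182 + 29.7177 / 225
= 0.2403 (dimensionless)

0.2403 (dimensionless)


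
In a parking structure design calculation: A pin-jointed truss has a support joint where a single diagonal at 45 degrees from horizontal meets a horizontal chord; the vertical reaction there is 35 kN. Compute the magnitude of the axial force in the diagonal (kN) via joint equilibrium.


At the joint, only the diagonal has a vertical component, so vertical equilibrium gives:
F * sin(45) = 35
F = 35 / sin(45)
= 35 / 0.707107
= 49.5 kN

49.5 kN


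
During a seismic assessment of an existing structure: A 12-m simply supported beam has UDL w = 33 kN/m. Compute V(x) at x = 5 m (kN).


R_A = w * L / 2 = 33 * 12 / 2 = 198.0 kN
V(x) = R_A - w * x = 198.0 - 33 * 5
= 33.0 kN

33.0 kN


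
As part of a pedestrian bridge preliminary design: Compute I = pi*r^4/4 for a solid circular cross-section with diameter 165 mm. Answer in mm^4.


r = d / 2 = 165 / 2 = 82.5 mm
I = pi * r^4 / 4 = pi * 82.5^4 / 4
= 36383600.6 mm^4

36383600.6 mm^4


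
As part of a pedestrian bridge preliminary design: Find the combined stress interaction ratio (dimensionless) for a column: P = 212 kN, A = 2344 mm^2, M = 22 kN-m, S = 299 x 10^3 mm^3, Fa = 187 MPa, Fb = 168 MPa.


f_a = P / A = 212000.0 / 2344 = 90.4437 MPa
f_b = M / S = 22000000.0 / 299000.0 = 73.5786 MPa
Ratio = f_a / Fa + f_b / Fb
= 90.4437 / 187 + 73.5786 / 168
= 0.9216 (dimensionless)

0.9216 (dimensionless)


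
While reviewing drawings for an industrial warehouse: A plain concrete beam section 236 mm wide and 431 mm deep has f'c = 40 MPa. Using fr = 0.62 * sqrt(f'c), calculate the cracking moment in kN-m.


fr = 0.62 * sqrt(40) = 0.62 * 6.3246 = 3.9212 MPa
I = 236 * 431^3 / 12 = 1574572156.33 mm^4
y_t = 215.5 mm
M_cr = fr * I / y_t = 3.9212 * 1574572156.33 / 215.5 N-mm
= 28.6508 kN-m

28.6508 kN-m


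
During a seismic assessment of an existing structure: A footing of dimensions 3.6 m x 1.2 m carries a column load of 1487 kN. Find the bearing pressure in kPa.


A = 3.6 * 1.2 = 4.32 m^2
q = P / A = 1487 / 4.32
= 344.213 kPa

344.213 kPa


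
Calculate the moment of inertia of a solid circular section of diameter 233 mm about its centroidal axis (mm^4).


r = d / 2 = 233 / 2 = 116.5 mm
I = pi * r^4 / 4 = pi * 116.5^4 / 4
= 144675030.57 mm^4

144675030.57 mm^4


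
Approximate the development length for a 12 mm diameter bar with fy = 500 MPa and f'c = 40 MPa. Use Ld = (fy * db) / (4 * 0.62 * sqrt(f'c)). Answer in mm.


Ld = (fy * db) / (4 * 0.62 * sqrt(f'c))
= (500 * 12) / (4 * 0.62 * sqrt(40))
= 6000 / 15.6849
= 382.53 mm

382.53 mm


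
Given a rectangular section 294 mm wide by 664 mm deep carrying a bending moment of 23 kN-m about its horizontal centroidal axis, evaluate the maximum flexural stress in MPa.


I = b * h^3 / 12 = 294 * 664^3 / 12 = 7172496128.0 mm^4
y = h / 2 = 664 / 2 = 332.0 mm
M = 23 kN-m = 23000000.0 N-mm
sigma = M * y / I = 23000000.0 * 332.0 / 7172496128.0
= 1.06 MPa

1.06 MPa
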